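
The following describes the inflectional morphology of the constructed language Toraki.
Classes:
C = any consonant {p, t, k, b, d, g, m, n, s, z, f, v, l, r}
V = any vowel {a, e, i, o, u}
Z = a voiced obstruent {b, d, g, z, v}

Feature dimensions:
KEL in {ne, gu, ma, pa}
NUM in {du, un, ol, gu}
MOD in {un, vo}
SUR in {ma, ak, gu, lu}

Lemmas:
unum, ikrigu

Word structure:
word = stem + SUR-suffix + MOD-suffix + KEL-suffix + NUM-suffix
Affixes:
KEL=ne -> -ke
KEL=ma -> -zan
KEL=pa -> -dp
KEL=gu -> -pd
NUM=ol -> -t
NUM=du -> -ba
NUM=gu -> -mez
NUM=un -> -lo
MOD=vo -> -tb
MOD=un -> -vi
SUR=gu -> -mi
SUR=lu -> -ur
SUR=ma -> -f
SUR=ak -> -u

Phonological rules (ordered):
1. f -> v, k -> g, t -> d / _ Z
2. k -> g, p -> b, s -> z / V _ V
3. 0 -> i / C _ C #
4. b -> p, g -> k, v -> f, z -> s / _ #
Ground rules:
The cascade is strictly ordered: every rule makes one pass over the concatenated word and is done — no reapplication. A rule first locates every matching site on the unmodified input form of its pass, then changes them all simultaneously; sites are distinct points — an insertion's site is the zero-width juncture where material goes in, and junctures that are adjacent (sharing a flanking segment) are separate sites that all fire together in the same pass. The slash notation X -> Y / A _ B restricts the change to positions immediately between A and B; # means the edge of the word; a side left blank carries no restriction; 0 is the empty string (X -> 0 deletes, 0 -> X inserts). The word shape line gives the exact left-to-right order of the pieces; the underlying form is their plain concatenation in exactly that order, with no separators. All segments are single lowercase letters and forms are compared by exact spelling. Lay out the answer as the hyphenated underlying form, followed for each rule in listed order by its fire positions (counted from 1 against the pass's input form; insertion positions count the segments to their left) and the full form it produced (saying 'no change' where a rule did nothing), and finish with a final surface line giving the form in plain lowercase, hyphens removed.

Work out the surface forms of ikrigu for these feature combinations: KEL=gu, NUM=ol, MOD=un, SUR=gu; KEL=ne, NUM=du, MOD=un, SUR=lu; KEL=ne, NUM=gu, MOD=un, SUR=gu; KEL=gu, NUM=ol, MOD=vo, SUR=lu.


cell KEL=gu, NUM=ol, MOD=un, SUR=gu:
underlying: ikrigu-mi-vi-pd-t
1. f -> v, k -> g, t -> d / _ Z: no change
2. k -> g, p -> b, s -> z / V _ V: no change
3. 0 -> i / C _ C #: inserts after position(s) 12: ikrigumivipdit
4. b -> p, g -> k, v -> f, z -> s / _ #: no change
surface: ikrigumivipdit

cell KEL=ne, NUM=du, MOD=un, SUR=lu:
underlying: ikrigu-ur-vi-ke-ba
1. f -> v, k -> g, t -> d / _ Z: no change
2. k -> g, p -> b, s -> z / V _ V: fires at position(s) 11: ikriguurvigeba
3. 0 -> i / C _ C #: no change
4. b -> p, g -> k, v -> f, z -> s / _ #: no change
surface: ikriguurvigeba

cell KEL=ne, NUM=gu, MOD=un, SUR=gu:
underlying: ikrigu-mi-vi-ke-mez
1. f -> v, k -> g, t -> d / _ Z: no change
2. k -> g, p -> b, s -> z / V _ V: fires at position(s) 11: ikrigumivigemez
3. 0 -> i / C _ C #: no change
4. b -> p, g -> k, v -> f, z -> s / _ #: fires at position(s) 15: ikrigumivigemes
surface: ikrigumivigemes

cell KEL=gu, NUM=ol, MOD=vo, SUR=lu:
underlying: ikrigu-ur-tb-pd-t
1. f -> v, k -> g, t -> d / _ Z: fires at position(s) 9: ikriguurdbpdt
2. k -> g, p -> b, s -> z / V _ V: no change
3. 0 -> i / C _ C #: inserts after position(s) 12: ikriguurdbpdit
4. b -> p, g -> k, v -> f, z -> s / _ #: no change
surface: ikriguurdbpdit


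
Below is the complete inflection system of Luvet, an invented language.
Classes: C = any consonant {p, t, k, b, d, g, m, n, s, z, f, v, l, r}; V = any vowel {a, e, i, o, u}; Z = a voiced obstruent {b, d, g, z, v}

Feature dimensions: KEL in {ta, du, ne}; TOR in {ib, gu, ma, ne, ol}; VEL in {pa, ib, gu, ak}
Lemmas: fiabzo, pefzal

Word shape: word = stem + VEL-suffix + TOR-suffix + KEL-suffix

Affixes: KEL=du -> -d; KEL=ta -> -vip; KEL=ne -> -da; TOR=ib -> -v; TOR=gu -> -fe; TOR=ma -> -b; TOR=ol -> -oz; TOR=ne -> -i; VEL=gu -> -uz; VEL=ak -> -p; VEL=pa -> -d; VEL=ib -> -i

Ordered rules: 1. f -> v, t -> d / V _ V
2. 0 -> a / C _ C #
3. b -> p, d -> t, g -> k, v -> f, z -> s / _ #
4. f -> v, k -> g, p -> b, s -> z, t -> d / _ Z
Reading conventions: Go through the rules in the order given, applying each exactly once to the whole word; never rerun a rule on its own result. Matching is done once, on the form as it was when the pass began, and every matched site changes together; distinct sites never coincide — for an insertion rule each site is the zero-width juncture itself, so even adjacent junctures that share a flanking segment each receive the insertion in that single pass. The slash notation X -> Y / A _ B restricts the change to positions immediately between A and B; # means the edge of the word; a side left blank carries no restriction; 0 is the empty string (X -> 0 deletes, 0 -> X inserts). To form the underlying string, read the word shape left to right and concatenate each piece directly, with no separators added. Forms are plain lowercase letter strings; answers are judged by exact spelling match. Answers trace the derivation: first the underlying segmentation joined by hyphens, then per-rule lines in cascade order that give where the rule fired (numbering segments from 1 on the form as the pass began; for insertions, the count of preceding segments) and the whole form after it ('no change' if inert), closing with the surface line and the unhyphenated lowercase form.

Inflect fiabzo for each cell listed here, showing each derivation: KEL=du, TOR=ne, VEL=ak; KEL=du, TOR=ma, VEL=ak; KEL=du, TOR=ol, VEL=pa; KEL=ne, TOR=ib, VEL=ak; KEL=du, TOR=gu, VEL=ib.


cell KEL=du, TOR=ne, VEL=ak:
underlying: fiabzo-p-i-d
1. f -> v, t -> d / V _ V: no change
2. 0 -> a / C _ C #: no change
3. b -> p, d -> t, g -> k, v -> f, z -> s / _ #: fires at position(s) 9: fiabzopit
4. f -> v, k -> g, p -> b, s -> z, t -> d / _ Z: no change
surface: fiabzopit

cell KEL=du, TOR=ma, VEL=ak:
underlying: fiabzo-p-b-d
1. f -> v, t -> d / V _ V: no change
2. 0 -> a / C _ C #: inserts after position(s) 8: fiabzopbad
3. b -> p, d -> t, g -> k, v -> f, z -> s / _ #: fires at position(s) 10: fiabzopbat
4. f -> v, k -> g, p -> b, s -> z, t -> d / _ Z: fires at position(s) 7: fiabzobbat
surface: fiabzobbat

cell KEL=du, TOR=ol, VEL=pa:
underlying: fiabzo-d-oz-d
1. f -> v, t -> d / V _ V: no change
2. 0 -> a / C _ C #: inserts after position(s) 9: fiabzodozad
3. b -> p, d -> t, g -> k, v -> f, z -> s / _ #: fires at position(s) 11: fiabzodozat
4. f -> v, k -> g, p -> b, s -> z, t -> d / _ Z: no change
surface: fiabzodozat

cell KEL=ne, TOR=ib, VEL=ak:
underlying: fiabzo-p-v-da
1. f -> v, t -> d / V _ V: no change
2. 0 -> a / C _ C #: no change
3. b -> p, d -> t, g -> k, v -> f, z -> s / _ #: no change
4. f -> v, k -> g, p -> b, s -> z, t -> d / _ Z: fires at position(s) 7: fiabzobvda
surface: fiabzobvda

cell KEL=du, TOR=gu, VEL=ib:
underlying: fiabzo-i-fe-d
1. f -> v, t -> d / V _ V: fires at position(s) 8: fiabzoived
2. 0 -> a / C _ C #: no change
3. b -> p, d -> t, g -> k, v -> f, z -> s / _ #: fires at position(s) 10: fiabzoivet
4. f -> v, k -> g, p -> b, s -> z, t -> d / _ Z: no change
surface: fiabzoivet


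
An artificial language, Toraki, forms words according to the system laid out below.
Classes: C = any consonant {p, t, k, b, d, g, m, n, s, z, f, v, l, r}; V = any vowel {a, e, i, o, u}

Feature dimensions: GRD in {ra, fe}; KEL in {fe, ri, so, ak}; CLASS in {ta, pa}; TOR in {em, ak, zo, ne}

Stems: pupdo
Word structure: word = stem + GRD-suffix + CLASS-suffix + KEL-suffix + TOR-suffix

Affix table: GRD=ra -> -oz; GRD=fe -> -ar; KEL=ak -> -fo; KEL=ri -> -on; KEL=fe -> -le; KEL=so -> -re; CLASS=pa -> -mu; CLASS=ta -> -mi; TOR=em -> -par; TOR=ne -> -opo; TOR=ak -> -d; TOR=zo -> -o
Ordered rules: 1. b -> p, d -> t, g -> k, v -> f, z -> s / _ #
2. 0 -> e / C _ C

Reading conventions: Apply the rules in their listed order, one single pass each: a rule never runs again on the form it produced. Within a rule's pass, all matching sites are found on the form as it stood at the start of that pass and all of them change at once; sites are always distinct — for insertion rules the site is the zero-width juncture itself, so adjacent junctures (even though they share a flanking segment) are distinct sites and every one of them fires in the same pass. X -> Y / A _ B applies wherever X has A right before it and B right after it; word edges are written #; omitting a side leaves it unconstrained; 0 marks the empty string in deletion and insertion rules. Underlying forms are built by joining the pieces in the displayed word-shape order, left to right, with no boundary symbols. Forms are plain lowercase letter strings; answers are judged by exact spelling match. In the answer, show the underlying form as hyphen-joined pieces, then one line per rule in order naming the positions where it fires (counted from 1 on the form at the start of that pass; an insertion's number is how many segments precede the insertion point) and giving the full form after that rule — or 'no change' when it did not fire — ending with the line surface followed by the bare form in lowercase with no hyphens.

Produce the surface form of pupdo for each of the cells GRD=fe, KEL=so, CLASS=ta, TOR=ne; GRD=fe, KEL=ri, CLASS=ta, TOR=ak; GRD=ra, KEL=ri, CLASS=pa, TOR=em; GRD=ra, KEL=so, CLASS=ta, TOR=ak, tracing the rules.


cell GRD=fe, KEL=so, CLASS=ta, TOR=ne:
underlying: pupdo-ar-mi-re-opo
1. b -> p, d -> t, g -> k, v -> f, z -> s / _ #: no change
2. 0 -> e / C _ C: inserts after position(s) 3, 7: pupedoaremireopo
surface: pupedoaremireopo

cell GRD=fe, KEL=ri, CLASS=ta, TOR=ak:
underlying: pupdo-ar-mi-on-d
1. b -> p, d -> t, g -> k, v -> f, z -> s / _ #: fires at position(s) 12: pupdoarmiont
2. 0 -> e / C _ C: inserts after position(s) 3, 7, 11: pupedoaremionet
surface: pupedoaremionet

cell GRD=ra, KEL=ri, CLASS=pa, TOR=em:
underlying: pupdo-oz-mu-on-par
1. b -> p, d -> t, g -> k, v -> f, z -> s / _ #: no change
2. 0 -> e / C _ C: inserts after position(s) 3, 7, 11: pupedoozemuonepar
surface: pupedoozemuonepar

cell GRD=ra, KEL=so, CLASS=ta, TOR=ak:
underlying: pupdo-oz-mi-re-d
1. b -> p, d -> t, g -> k, v -> f, z -> s / _ #: fires at position(s) 12: pupdoozmiret
2. 0 -> e / C _ C: inserts after position(s) 3, 7: pupedoozemiret
surface: pupedoozemiret


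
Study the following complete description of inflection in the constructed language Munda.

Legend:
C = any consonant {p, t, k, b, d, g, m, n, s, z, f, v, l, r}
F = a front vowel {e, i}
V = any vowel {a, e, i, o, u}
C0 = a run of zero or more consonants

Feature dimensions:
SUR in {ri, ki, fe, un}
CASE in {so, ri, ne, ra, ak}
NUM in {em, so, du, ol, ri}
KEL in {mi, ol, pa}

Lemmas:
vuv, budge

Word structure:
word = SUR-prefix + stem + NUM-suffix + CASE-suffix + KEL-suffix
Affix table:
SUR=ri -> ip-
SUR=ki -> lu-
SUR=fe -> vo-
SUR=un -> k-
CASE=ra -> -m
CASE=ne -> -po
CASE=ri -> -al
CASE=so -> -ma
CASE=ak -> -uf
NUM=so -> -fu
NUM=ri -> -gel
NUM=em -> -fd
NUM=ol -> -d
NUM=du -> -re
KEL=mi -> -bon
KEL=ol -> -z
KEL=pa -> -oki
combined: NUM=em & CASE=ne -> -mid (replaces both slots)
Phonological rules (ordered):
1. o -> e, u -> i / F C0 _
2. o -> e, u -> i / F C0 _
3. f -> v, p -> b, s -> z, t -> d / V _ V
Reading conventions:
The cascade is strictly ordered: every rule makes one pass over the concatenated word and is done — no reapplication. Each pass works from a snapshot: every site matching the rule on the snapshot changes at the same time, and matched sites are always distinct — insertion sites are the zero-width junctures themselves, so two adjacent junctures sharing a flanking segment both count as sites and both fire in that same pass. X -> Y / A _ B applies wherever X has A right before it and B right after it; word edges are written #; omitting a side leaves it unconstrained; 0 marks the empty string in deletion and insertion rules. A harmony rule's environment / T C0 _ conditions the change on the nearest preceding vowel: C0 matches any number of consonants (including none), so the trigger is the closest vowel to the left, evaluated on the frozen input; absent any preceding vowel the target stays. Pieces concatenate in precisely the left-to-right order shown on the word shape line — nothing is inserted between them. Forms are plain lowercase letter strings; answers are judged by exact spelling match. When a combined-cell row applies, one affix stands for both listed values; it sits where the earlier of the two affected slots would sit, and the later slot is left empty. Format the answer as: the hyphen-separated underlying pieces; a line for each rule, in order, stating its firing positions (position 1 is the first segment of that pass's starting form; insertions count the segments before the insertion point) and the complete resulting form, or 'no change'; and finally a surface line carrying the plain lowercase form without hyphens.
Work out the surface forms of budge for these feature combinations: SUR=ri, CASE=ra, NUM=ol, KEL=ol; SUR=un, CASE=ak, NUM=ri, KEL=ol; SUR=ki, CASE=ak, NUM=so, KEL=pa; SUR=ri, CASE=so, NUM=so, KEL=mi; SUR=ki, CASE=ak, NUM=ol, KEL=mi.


cell SUR=ri, CASE=ra, NUM=ol, KEL=ol:
underlying: ip-budge-d-m-z
1. o -> e, u -> i / F C0 _: fires at position(s) 4: ipbidgedmz
2. o -> e, u -> i / F C0 _: no change
3. f -> v, p -> b, s -> z, t -> d / V _ V: no change
surface: ipbidgedmz

cell SUR=un, CASE=ak, NUM=ri, KEL=ol:
underlying: k-budge-gel-uf-z
1. o -> e, u -> i / F C0 _: fires at position(s) 10: kbudgegelifz
2. o -> e, u -> i / F C0 _: no change
3. f -> v, p -> b, s -> z, t -> d / V _ V: no change
surface: kbudgegelifz

cell SUR=ki, CASE=ak, NUM=so, KEL=pa:
underlying: lu-budge-fu-uf-oki
1. o -> e, u -> i / F C0 _: fires at position(s) 9: lubudgefiufoki
2. o -> e, u -> i / F C0 _: fires at position(s) 10: lubudgefiifoki
3. f -> v, p -> b, s -> z, t -> d / V _ V: fires at position(s) 8, 11: lubudgeviivoki
surface: lubudgeviivoki

cell SUR=ri, CASE=so, NUM=so, KEL=mi:
underlying: ip-budge-fu-ma-bon
1. o -> e, u -> i / F C0 _: fires at position(s) 4, 9: ipbidgefimabon
2. o -> e, u -> i / F C0 _: no change
3. f -> v, p -> b, s -> z, t -> d / V _ V: fires at position(s) 8: ipbidgevimabon
surface: ipbidgevimabon

cell SUR=ki, CASE=ak, NUM=ol, KEL=mi:
underlying: lu-budge-d-uf-bon
1. o -> e, u -> i / F C0 _: fires at position(s) 9: lubudgedifbon
2. o -> e, u -> i / F C0 _: fires at position(s) 12: lubudgedifben
3. f -> v, p -> b, s -> z, t -> d / V _ V: no change
surface: lubudgedifben


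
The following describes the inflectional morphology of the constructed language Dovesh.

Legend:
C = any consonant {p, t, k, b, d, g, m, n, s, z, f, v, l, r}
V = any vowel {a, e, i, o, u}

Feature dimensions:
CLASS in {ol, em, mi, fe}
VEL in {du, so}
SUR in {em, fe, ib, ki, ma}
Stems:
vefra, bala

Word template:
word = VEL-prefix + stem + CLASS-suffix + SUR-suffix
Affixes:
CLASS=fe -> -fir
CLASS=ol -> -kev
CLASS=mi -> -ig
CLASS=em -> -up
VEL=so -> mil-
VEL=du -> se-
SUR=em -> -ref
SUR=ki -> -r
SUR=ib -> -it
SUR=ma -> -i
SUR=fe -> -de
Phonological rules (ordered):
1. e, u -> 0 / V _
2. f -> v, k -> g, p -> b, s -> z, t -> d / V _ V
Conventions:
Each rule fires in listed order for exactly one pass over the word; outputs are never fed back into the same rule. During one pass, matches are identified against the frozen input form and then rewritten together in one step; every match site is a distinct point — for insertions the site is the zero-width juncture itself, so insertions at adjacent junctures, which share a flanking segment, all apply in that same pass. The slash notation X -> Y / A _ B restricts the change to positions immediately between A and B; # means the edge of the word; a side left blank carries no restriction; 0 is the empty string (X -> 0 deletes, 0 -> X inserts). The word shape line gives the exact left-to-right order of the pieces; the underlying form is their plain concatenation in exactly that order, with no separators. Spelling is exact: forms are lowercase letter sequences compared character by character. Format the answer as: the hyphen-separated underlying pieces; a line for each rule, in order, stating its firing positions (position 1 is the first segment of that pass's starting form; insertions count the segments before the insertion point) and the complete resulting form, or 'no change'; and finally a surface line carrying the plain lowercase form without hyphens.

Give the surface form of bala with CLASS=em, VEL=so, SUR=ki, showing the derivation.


underlying: mil-bala-up-r
1. e, u -> 0 / V _: fires at position(s) 8: milbalapr
2. f -> v, k -> g, p -> b, s -> z, t -> d / V _ V: no change
surface: milbalapr


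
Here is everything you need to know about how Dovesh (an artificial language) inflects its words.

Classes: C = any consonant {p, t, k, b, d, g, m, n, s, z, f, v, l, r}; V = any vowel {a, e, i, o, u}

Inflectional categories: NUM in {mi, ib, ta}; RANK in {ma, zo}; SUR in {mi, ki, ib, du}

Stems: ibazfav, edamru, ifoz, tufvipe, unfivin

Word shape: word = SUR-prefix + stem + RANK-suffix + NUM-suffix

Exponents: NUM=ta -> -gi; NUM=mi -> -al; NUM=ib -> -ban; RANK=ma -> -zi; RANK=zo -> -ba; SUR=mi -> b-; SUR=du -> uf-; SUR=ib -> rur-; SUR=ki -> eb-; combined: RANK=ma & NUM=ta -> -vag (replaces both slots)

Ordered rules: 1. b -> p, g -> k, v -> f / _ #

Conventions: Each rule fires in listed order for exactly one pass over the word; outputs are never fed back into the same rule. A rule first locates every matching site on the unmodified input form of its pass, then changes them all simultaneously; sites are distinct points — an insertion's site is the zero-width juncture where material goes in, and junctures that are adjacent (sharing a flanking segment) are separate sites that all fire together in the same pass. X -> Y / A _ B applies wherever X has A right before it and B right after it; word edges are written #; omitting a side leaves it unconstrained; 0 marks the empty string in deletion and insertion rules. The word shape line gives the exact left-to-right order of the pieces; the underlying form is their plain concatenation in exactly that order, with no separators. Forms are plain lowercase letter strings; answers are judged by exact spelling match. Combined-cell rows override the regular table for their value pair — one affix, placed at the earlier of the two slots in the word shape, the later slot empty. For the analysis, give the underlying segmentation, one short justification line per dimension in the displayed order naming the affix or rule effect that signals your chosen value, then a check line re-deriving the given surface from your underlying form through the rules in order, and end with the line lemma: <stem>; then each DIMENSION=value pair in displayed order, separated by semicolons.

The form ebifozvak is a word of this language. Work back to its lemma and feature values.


underlying: eb-ifoz-vag
NUM=ta - signalled by the combined affix row
RANK=ma - signalled by the combined affix row
SUR=ki - signalled by the affix eb-
check: ebifozvag -> ebifozvak
lemma: ifoz; NUM=ta; RANK=ma; SUR=ki


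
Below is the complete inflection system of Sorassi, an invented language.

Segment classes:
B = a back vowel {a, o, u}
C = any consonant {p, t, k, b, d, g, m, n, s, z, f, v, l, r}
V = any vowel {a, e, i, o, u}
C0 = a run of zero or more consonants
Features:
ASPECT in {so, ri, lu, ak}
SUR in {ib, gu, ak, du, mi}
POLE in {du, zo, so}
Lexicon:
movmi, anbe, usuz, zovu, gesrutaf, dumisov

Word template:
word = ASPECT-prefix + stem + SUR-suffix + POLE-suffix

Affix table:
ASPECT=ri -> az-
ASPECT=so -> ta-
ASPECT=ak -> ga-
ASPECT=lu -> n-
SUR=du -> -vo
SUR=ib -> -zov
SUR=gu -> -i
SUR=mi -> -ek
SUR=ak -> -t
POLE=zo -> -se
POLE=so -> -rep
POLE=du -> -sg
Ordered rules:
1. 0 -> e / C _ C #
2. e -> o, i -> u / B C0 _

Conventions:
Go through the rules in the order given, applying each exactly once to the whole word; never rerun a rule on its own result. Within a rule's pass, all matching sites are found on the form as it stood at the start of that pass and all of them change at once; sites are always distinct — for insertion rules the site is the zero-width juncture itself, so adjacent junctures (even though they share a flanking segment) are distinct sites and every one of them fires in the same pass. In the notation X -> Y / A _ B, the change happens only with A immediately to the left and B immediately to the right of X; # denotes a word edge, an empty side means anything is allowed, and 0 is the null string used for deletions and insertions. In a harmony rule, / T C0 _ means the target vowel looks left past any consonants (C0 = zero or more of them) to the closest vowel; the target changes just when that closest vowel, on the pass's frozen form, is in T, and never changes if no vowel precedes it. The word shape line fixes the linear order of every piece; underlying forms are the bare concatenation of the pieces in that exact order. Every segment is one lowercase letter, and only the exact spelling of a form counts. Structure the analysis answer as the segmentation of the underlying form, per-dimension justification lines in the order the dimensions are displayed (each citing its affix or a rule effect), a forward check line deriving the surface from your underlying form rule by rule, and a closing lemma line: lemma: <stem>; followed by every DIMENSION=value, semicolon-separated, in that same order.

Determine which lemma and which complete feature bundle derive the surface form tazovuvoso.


underlying: ta-zovu-vo-se
ASPECT=so - signalled by the affix ta-
SUR=du - signalled by the affix -vo
POLE=zo - signalled by the affix -se
check: tazovuvose -> tazovuvose -> tazovuvoso
lemma: zovu; ASPECT=so; SUR=du; POLE=zo


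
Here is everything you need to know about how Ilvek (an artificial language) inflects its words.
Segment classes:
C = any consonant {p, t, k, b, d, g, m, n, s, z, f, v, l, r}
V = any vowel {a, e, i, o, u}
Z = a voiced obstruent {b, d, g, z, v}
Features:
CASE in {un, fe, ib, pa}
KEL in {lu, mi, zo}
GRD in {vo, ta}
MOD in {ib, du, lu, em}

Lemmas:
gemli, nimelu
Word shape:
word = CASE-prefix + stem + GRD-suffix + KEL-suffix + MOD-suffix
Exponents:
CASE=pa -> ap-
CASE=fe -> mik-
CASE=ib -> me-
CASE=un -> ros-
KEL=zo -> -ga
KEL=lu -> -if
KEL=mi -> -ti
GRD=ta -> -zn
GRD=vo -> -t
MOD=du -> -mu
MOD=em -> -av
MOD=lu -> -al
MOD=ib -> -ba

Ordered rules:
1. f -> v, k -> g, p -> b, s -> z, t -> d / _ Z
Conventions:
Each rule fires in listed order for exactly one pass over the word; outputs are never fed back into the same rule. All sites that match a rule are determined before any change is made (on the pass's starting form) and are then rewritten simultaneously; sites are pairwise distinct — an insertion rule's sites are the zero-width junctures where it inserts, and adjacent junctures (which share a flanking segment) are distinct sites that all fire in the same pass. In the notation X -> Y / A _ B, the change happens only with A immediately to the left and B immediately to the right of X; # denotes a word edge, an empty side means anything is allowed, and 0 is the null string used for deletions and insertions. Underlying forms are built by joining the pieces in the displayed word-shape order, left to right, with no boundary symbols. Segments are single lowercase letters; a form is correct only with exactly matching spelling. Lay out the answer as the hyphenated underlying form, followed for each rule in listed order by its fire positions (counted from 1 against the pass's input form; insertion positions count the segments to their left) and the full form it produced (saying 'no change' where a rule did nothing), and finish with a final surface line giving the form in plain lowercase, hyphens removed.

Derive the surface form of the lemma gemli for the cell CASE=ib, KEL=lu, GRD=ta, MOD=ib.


underlying: me-gemli-zn-if-ba
1. f -> v, k -> g, p -> b, s -> z, t -> d / _ Z: fires at position(s) 11: megemliznivba
surface: megemliznivba


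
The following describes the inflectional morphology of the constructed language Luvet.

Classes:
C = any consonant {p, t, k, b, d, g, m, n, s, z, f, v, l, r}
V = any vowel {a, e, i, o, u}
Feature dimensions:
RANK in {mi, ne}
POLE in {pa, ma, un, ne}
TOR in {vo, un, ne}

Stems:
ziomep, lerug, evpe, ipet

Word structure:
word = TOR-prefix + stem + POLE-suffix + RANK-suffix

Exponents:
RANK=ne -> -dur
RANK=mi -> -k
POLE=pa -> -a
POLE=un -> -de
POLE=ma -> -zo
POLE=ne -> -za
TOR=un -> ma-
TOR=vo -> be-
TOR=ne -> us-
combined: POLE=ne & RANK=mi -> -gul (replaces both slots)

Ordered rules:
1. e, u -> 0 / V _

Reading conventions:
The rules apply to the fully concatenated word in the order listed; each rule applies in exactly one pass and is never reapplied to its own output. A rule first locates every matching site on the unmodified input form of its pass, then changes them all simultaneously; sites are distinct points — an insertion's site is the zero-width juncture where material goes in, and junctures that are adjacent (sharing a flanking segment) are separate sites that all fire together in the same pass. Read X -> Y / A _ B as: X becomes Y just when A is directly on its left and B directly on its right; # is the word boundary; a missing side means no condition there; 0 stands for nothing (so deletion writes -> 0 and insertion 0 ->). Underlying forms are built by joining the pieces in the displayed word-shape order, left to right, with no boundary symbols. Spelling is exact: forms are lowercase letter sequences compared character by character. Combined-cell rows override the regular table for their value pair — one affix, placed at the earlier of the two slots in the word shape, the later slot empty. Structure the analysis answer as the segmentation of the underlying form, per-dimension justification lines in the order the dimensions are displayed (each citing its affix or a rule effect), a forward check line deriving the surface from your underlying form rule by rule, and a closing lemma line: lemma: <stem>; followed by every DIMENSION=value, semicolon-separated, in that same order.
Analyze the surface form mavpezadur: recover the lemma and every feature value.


underlying: ma-evpe-za-dur
RANK=ne - signalled by the affix -dur
POLE=ne - signalled by the affix -za
TOR=un - signalled by the affix ma-
check: maevpezadur -> mavpezadur
lemma: evpe; RANK=ne; POLE=ne; TOR=un


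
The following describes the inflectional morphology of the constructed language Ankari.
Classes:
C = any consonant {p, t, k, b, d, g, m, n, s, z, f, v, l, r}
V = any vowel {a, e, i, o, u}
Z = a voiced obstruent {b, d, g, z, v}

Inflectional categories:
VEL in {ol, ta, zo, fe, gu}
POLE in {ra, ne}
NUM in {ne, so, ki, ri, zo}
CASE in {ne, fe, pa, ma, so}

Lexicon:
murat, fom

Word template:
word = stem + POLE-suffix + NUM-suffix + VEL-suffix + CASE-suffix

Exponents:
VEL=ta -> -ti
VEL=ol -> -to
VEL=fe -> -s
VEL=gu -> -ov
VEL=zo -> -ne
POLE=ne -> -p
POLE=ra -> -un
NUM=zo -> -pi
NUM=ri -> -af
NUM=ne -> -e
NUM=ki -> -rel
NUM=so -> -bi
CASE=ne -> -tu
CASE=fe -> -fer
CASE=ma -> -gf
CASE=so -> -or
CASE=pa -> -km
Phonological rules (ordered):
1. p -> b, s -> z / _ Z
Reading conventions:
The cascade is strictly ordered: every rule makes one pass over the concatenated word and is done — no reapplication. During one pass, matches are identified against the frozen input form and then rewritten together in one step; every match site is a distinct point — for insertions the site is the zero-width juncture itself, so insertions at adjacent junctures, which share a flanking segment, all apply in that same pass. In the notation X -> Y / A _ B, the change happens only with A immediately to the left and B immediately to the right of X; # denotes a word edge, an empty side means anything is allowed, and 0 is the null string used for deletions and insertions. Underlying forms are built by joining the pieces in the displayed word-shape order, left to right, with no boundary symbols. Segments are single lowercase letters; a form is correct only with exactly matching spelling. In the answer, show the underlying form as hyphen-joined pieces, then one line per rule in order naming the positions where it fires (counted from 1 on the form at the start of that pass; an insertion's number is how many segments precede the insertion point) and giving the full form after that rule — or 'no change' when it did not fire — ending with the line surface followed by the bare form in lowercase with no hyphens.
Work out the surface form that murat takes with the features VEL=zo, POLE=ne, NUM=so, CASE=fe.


underlying: murat-p-bi-ne-fer
1. p -> b, s -> z / _ Z: fires at position(s) 6: muratbbinefer
surface: muratbbinefer


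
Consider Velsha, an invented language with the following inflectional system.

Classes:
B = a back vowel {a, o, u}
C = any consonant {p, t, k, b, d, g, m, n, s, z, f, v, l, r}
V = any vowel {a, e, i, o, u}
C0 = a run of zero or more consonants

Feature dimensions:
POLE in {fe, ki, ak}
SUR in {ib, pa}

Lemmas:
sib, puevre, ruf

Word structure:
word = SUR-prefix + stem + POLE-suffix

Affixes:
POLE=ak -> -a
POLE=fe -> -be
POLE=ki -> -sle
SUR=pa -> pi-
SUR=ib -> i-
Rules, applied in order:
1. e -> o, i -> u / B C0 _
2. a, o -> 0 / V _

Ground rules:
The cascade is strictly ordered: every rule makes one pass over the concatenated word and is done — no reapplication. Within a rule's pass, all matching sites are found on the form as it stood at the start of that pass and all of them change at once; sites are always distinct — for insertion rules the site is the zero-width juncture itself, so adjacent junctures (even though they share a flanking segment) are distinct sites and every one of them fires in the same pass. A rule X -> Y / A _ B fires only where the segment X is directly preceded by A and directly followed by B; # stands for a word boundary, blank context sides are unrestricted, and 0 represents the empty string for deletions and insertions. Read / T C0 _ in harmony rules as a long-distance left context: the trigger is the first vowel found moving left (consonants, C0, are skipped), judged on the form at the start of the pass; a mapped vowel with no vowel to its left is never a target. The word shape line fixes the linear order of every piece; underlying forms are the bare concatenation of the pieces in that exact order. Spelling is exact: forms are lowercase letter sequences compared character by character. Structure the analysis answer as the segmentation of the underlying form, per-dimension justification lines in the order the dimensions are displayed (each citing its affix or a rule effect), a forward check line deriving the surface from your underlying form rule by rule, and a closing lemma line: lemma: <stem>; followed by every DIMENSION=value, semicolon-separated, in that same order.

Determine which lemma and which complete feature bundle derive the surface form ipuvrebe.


underlying: i-puevre-be
POLE=fe - signalled by the affix -be
SUR=ib - signalled by the affix i-
check: ipuevrebe -> ipuovrebe -> ipuvrebe
lemma: puevre; POLE=fe; SUR=ib


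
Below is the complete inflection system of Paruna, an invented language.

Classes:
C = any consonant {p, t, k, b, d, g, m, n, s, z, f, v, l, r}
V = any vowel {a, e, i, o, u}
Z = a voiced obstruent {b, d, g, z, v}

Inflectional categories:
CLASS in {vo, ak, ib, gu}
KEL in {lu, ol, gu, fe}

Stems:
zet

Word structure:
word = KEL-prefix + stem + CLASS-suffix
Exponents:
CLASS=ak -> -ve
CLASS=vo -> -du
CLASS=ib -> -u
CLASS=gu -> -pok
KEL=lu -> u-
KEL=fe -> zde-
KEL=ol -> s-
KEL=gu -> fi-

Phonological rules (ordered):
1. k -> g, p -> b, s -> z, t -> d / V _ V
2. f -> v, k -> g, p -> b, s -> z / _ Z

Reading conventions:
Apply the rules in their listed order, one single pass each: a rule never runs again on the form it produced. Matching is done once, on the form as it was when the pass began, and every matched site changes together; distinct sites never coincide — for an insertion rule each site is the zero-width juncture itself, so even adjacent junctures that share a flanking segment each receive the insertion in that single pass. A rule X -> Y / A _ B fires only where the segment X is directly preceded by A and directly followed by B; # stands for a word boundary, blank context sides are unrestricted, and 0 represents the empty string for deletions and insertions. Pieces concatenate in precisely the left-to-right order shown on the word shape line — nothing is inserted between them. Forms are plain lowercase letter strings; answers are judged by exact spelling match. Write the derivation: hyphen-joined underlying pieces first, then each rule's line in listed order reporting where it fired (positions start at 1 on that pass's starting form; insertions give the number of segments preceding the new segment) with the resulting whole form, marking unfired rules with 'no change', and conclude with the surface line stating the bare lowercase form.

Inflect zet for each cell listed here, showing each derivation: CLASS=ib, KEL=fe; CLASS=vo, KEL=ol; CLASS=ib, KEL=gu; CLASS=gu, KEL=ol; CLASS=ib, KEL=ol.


cell CLASS=ib, KEL=fe:
underlying: zde-zet-u
1. k -> g, p -> b, s -> z, t -> d / V _ V: fires at position(s) 6: zdezedu
2. f -> v, k -> g, p -> b, s -> z / _ Z: no change
surface: zdezedu

cell CLASS=vo, KEL=ol:
underlying: s-zet-du
1. k -> g, p -> b, s -> z, t -> d / V _ V: no change
2. f -> v, k -> g, p -> b, s -> z / _ Z: fires at position(s) 1: zzetdu
surface: zzetdu

cell CLASS=ib, KEL=gu:
underlying: fi-zet-u
1. k -> g, p -> b, s -> z, t -> d / V _ V: fires at position(s) 5: fizedu
2. f -> v, k -> g, p -> b, s -> z / _ Z: no change
surface: fizedu

cell CLASS=gu, KEL=ol:
underlying: s-zet-pok
1. k -> g, p -> b, s -> z, t -> d / V _ V: no change
2. f -> v, k -> g, p -> b, s -> z / _ Z: fires at position(s) 1: zzetpok
surface: zzetpok

cell CLASS=ib, KEL=ol:
underlying: s-zet-u
1. k -> g, p -> b, s -> z, t -> d / V _ V: fires at position(s) 4: szedu
2. f -> v, k -> g, p -> b, s -> z / _ Z: fires at position(s) 1: zzedu
surface: zzedu


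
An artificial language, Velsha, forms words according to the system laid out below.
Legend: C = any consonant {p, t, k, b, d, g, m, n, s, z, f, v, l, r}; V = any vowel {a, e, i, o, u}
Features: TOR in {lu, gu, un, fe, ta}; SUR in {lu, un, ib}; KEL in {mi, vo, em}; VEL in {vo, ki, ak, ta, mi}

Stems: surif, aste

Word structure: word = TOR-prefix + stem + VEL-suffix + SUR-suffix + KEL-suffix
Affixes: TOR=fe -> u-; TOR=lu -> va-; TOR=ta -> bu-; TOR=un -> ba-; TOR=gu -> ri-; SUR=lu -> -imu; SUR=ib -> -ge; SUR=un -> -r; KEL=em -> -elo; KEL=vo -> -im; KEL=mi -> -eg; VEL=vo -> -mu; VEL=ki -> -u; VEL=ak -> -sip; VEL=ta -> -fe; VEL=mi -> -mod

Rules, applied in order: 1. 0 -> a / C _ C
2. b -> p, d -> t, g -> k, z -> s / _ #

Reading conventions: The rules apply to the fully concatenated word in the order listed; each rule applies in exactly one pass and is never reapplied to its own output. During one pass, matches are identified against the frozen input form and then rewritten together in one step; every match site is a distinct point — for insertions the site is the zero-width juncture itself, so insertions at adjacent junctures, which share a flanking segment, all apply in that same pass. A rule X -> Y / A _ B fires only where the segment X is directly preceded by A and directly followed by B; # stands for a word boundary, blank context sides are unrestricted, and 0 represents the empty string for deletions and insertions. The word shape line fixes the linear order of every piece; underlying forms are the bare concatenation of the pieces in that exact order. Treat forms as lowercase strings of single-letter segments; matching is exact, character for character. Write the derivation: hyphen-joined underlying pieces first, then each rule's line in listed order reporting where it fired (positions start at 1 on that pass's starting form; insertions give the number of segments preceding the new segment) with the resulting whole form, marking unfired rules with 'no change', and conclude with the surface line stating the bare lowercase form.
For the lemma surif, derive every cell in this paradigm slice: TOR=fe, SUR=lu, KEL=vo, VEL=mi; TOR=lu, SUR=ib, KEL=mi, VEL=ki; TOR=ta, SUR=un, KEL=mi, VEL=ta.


cell TOR=fe, SUR=lu, KEL=vo, VEL=mi:
underlying: u-surif-mod-imu-im
1. 0 -> a / C _ C: inserts after position(s) 6: usurifamodimuim
2. b -> p, d -> t, g -> k, z -> s / _ #: no change
surface: usurifamodimuim

cell TOR=lu, SUR=ib, KEL=mi, VEL=ki:
underlying: va-surif-u-ge-eg
1. 0 -> a / C _ C: no change
2. b -> p, d -> t, g -> k, z -> s / _ #: fires at position(s) 12: vasurifugeek
surface: vasurifugeek

cell TOR=ta, SUR=un, KEL=mi, VEL=ta:
underlying: bu-surif-fe-r-eg
1. 0 -> a / C _ C: inserts after position(s) 7: busurifafereg
2. b -> p, d -> t, g -> k, z -> s / _ #: fires at position(s) 13: busurifaferek
surface: busurifaferek


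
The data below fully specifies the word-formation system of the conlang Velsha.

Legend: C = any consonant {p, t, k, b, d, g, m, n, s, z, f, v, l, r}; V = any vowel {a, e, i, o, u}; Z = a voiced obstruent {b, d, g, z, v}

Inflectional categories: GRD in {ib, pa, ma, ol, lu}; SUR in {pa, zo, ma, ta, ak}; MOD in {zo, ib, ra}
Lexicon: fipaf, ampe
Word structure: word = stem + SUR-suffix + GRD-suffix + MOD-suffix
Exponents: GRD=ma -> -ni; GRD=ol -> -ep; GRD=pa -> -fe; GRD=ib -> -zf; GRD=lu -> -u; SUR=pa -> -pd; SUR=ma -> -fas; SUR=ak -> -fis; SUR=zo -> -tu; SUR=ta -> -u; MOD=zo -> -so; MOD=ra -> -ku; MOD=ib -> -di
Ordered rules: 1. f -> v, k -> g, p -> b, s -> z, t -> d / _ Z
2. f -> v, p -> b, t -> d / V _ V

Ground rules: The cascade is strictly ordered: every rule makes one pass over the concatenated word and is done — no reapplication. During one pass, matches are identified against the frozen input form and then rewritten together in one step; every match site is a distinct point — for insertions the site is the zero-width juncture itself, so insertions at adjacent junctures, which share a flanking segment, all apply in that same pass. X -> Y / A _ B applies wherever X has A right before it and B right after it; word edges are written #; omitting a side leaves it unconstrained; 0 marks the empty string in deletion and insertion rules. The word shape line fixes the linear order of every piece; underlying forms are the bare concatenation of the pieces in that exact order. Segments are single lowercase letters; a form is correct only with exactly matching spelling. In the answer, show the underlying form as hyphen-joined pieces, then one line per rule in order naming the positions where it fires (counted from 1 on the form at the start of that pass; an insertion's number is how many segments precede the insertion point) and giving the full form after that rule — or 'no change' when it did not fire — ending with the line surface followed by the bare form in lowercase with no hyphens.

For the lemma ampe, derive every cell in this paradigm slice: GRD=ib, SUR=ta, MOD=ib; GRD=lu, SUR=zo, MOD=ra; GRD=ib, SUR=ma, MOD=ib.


cell GRD=ib, SUR=ta, MOD=ib:
underlying: ampe-u-zf-di
1. f -> v, k -> g, p -> b, s -> z, t -> d / _ Z: fires at position(s) 7: ampeuzvdi
2. f -> v, p -> b, t -> d / V _ V: no change
surface: ampeuzvdi

cell GRD=lu, SUR=zo, MOD=ra:
underlying: ampe-tu-u-ku
1. f -> v, k -> g, p -> b, s -> z, t -> d / _ Z: no change
2. f -> v, p -> b, t -> d / V _ V: fires at position(s) 5: ampeduuku
surface: ampeduuku

cell GRD=ib, SUR=ma, MOD=ib:
underlying: ampe-fas-zf-di
1. f -> v, k -> g, p -> b, s -> z, t -> d / _ Z: fires at position(s) 7, 9: ampefazzvdi
2. f -> v, p -> b, t -> d / V _ V: fires at position(s) 5: ampevazzvdi
surface: ampevazzvdi


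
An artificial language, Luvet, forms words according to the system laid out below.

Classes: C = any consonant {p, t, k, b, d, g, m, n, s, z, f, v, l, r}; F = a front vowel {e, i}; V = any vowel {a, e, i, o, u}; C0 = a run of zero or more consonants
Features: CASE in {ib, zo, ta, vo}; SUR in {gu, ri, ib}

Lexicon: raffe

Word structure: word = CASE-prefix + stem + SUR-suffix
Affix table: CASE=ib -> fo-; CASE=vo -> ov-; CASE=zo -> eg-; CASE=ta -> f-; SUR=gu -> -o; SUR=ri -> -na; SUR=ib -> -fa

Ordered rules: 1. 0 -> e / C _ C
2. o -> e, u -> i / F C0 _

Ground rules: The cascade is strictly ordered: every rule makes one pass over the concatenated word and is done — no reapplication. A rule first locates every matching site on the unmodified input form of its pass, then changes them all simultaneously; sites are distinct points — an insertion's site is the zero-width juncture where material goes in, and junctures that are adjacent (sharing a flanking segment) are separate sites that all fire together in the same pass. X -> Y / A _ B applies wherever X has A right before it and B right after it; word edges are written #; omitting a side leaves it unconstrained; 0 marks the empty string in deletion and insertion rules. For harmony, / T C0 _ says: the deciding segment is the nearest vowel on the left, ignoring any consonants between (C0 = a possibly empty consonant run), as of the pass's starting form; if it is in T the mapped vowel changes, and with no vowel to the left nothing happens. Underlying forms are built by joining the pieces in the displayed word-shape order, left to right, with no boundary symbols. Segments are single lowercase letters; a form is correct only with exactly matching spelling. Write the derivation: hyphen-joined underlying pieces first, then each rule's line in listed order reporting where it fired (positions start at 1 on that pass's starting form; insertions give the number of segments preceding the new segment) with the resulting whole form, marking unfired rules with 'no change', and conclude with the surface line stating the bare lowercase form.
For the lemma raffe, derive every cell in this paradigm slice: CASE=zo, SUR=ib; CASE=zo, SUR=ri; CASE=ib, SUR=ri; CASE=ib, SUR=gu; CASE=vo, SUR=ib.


cell CASE=zo, SUR=ib:
underlying: eg-raffe-fa
1. 0 -> e / C _ C: inserts after position(s) 2, 5: egerafefefa
2. o -> e, u -> i / F C0 _: no change
surface: egerafefefa

cell CASE=zo, SUR=ri:
underlying: eg-raffe-na
1. 0 -> e / C _ C: inserts after position(s) 2, 5: egerafefena
2. o -> e, u -> i / F C0 _: no change
surface: egerafefena

cell CASE=ib, SUR=ri:
underlying: fo-raffe-na
1. 0 -> e / C _ C: inserts after position(s) 5: forafefena
2. o -> e, u -> i / F C0 _: no change
surface: forafefena

cell CASE=ib, SUR=gu:
underlying: fo-raffe-o
1. 0 -> e / C _ C: inserts after position(s) 5: forafefeo
2. o -> e, u -> i / F C0 _: fires at position(s) 9: forafefee
surface: forafefee

cell CASE=vo, SUR=ib:
underlying: ov-raffe-fa
1. 0 -> e / C _ C: inserts after position(s) 2, 5: overafefefa
2. o -> e, u -> i / F C0 _: no change
surface: overafefefa
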